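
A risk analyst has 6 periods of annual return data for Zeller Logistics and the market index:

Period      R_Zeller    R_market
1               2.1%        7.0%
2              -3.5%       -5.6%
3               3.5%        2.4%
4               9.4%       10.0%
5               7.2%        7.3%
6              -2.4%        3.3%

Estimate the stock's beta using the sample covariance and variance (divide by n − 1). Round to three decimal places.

Mean R_i = (2.1 − 3.5 + 3.5 + 9.4 + 7.2 − 2.4) / 6 = 2.7167%
Mean R_m = (7.0 − 5.6 + 2.4 + 10.0 + 7.3 + 3.3) / 6 = 4.0667%
Σ(R_i − R̄_i)(R_m − R̄_m) = 115.0533  ⇒  Cov = 115.0533 / 5 = 23.0107
Σ(R_m − R̄_m)² = 151.0733  ⇒  Var(R_m) = 151.0733 / 5 = 30.2147
β = Cov / Var(R_m) = 23.0107 / 30.2147 = 0.7616

0.762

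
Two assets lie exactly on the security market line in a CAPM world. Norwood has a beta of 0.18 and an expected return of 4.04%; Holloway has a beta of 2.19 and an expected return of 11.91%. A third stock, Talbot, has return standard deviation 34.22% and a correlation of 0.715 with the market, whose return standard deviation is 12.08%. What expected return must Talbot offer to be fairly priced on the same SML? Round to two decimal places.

11.27%

MRP = (11.91% − 4.04%) / (2.19 − 0.18) = 3.9154%
R_f = 4.04% − 0.18 × 3.9154% = 3.3352%
β_Talbot = ρ·σ_i/σ_m = 0.715 × 34.22 / 12.08 = 2.0254
E(R_Talbot) = R_f + β × MRP = 3.3352% + 2.0254 × 3.9154% = 11.27%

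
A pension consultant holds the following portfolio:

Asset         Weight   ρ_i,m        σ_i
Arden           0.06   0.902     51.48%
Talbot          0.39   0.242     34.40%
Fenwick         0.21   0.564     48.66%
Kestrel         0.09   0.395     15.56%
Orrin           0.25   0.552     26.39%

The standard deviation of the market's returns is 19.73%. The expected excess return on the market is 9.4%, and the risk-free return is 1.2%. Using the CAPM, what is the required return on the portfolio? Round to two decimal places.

β_Arden = 0.902 × 51.48% / 19.73% = 2.3535
β_Talbot = 0.242 × 34.40% / 19.73% = 0.4219
β_Fenwick = 0.564 × 48.66% / 19.73% = 1.3910
β_Kestrel = 0.395 × 15.56% / 19.73% = 0.3115
β_Orrin = 0.552 × 26.39% / 19.73% = 0.7383
β_P = Σ w_i β_i = 0.06×2.3535 + 0.39×0.4219 + 0.21×1.3910 + 0.09×0.3115 + 0.25×0.7383 = 0.8105
E(R_P) = R_f + β_P × MRP = 1.2% + 0.8105 × 9.4% = 8.82%

8.82%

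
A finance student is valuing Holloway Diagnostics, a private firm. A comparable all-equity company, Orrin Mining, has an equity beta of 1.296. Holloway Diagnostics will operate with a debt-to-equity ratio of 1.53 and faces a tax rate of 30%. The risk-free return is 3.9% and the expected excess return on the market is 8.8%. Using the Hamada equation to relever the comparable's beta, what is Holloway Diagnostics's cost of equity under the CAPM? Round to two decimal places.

27.52%

β_L = β_U × [1 + (1 − t)(D/E)] = 1.296 × [1 + (1 − 0.30) × 1.53]
    = 1.296 × [1 + 0.70 × 1.53] = 1.296 × 2.0710 = 2.6840
E(R) = R_f + β_L × MRP = 3.9% + 2.6840 × 8.8% = 27.52%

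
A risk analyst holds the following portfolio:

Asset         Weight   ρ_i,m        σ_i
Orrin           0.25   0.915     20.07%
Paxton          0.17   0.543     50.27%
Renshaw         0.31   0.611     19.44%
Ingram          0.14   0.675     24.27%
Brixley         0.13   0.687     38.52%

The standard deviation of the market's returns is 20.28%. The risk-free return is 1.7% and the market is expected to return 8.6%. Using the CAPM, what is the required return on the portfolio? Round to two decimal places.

β_Orrin = 0.915 × 20.07% / 20.28% = 0.9055
β_Paxton = 0.543 × 50.27% / 20.28% = 1.3460
β_Renshaw = 0.611 × 19.44% / 20.28% = 0.5857
β_Ingram = 0.675 × 24.27% / 20.28% = 0.8078
β_Brixley = 0.687 × 38.52% / 20.28% = 1.3049
β_P = Σ w_i β_i = 0.25×0.9055 + 0.17×1.3460 + 0.31×0.5857 + 0.14×0.8078 + 0.13×1.3049 = 0.9195
MRP = 8.6% − 1.7% = 6.90%
E(R_P) = R_f + β_P × MRP = 1.7% + 0.9195 × 6.9% = 8.04%

8.04%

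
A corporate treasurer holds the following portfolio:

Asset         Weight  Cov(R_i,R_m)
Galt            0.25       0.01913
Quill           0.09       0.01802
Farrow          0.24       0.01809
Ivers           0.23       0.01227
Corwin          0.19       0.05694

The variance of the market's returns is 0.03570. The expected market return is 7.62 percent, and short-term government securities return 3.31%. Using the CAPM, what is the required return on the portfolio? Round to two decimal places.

6.25%

β_Galt = 0.01913 / 0.03570 = 0.5359
β_Quill = 0.01802 / 0.03570 = 0.5048
β_Farrow = 0.01809 / 0.03570 = 0.5067
β_Ivers = 0.01227 / 0.03570 = 0.3437
β_Corwin = 0.05694 / 0.03570 = 1.5950
β_P = Σ w_i β_i = 0.25×0.5359 + 0.09×0.5048 + 0.24×0.5067 + 0.23×0.3437 + 0.19×1.5950 = 0.6831
MRP = 7.62% − 3.31% = 4.31%
E(R_P) = R_f + β_P × MRP = 3.31% + 0.6831 × 4.31% = 6.25%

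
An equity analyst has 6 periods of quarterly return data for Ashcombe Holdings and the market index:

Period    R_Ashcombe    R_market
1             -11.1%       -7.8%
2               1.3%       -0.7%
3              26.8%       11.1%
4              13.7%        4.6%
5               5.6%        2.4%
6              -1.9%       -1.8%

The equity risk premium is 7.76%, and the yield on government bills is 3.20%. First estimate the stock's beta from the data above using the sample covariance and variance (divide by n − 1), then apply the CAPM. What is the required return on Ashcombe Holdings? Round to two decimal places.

Mean R_i = (-11.1 + 1.3 + 26.8 + 13.7 + 5.6 − 1.9) / 6 = 5.7333%
Mean R_m = (-7.8 − 0.7 + 11.1 + 4.6 + 2.4 − 1.8) / 6 = 1.3000%
Σ(R_i − R̄_i)(R_m − R̄_m) = 418.3100  ⇒  Cov = 418.3100 / 5 = 83.6620
Σ(R_m − R̄_m)² = 204.5600  ⇒  Var(R_m) = 204.5600 / 5 = 40.9120
β = Cov / Var(R_m) = 83.6620 / 40.9120 = 2.0449
E(R) = R_f + β × MRP = 3.20% + 2.0449 × 7.76% = 19.07%

19.07%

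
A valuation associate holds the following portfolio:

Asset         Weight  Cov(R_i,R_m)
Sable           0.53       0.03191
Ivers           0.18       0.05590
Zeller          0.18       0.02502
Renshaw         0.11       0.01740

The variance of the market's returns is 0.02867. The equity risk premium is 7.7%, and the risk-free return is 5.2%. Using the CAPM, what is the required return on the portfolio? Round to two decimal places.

14.17%

β_Sable = 0.03191 / 0.02867 = 1.1130
β_Ivers = 0.05590 / 0.02867 = 1.9498
β_Zeller = 0.02502 / 0.02867 = 0.8727
β_Renshaw = 0.01740 / 0.02867 = 0.6069
β_P = Σ w_i β_i = 0.53×1.1130 + 0.18×1.9498 + 0.18×0.8727 + 0.11×0.6069 = 1.1647
E(R_P) = R_f + β_P × MRP = 5.2% + 1.1647 × 7.7% = 14.17%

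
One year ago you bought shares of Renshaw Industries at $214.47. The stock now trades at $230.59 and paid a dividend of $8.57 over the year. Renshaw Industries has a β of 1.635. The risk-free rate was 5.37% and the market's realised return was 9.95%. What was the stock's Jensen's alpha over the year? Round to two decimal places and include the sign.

-1.35%

Realised HPR = (P1 + D1 − P0) / P0 = (230.59 + 8.57 − 214.47) / 214.47 = 24.69 / 214.47 = 11.5121%
MRP = 9.95% − 5.37% = 4.58%
CAPM required = R_f + β·MRP = 5.37% + 1.635 × 4.58% = 12.85830%
α = realised − required = 11.5121% − 12.85830% = -1.35%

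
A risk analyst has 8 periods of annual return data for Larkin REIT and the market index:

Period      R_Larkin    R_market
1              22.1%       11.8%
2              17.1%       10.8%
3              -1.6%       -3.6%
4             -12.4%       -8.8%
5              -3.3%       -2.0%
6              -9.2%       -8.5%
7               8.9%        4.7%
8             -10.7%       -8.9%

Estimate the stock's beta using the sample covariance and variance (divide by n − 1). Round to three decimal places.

1.512

Mean R_i = (22.1 + 17.1 − 1.6 − 12.4 − 3.3 − 9.2 + 8.9 − 10.7) / 8 = 1.3625%
Mean R_m = (11.8 + 10.8 − 3.6 − 8.8 − 2.0 − 8.5 + 4.7 − 8.9) / 8 = -0.5625%
Σ(R_i − R̄_i)(R_m − R̄_m) = 788.3313  ⇒  Cov = 788.3313 / 7 = 112.6188
Σ(R_m − R̄_m)² = 521.2988  ⇒  Var(R_m) = 521.2988 / 7 = 74.4713
β = Cov / Var(R_m) = 112.6188 / 74.4713 = 1.5122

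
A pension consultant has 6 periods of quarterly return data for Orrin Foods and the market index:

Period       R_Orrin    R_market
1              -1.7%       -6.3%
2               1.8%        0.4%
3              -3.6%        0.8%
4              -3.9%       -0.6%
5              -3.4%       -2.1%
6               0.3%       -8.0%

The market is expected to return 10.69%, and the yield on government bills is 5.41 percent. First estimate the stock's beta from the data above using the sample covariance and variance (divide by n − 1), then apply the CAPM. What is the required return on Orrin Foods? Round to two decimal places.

Mean R_i = (-1.7 + 1.8 − 3.6 − 3.9 − 3.4 + 0.3) / 6 = -1.7500%
Mean R_m = (-6.3 + 0.4 + 0.8 − 0.6 − 2.1 − 8.0) / 6 = -2.6333%
Σ(R_i − R̄_i)(R_m − R̄_m) = -12.0200  ⇒  Cov = -12.0200 / 5 = -2.4040
Σ(R_m − R̄_m)² = 67.6533  ⇒  Var(R_m) = 67.6533 / 5 = 13.5307
β = Cov / Var(R_m) = -2.4040 / 13.5307 = -0.1777
MRP = 10.69% − 5.41% = 5.28%
E(R) = R_f + β × MRP = 5.41% + -0.1777 × 5.28% = 4.47%

4.47%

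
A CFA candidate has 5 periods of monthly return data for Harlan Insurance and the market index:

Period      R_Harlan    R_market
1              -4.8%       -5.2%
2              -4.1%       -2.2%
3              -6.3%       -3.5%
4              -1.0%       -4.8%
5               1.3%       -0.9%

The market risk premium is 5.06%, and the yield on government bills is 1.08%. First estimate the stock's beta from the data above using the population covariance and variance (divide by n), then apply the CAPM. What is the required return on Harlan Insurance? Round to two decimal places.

Mean R_i = (-4.8 − 4.1 − 6.3 − 1.0 + 1.3) / 5 = -2.9800%
Mean R_m = (-5.2 − 2.2 − 3.5 − 4.8 − 0.9) / 5 = -3.3200%
Σ(R_i − R̄_i)(R_m − R̄_m) = 10.1920  ⇒  Cov = 10.1920 / 5 = 2.0384
Σ(R_m − R̄_m)² = 12.8680  ⇒  Var(R_m) = 12.8680 / 5 = 2.5736
β = Cov / Var(R_m) = 2.0384 / 2.5736 = 0.7920
E(R) = R_f + β × MRP = 1.08% + 0.7920 × 5.06% = 5.09%

5.09%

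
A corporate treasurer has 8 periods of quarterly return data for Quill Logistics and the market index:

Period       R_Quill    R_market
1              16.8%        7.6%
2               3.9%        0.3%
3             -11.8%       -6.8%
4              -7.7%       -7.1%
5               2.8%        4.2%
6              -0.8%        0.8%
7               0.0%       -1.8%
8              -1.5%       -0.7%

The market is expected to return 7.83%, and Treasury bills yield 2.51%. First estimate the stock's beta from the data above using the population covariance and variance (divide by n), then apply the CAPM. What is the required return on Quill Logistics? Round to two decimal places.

10.92%

Mean R_i = (16.8 + 3.9 − 11.8 − 7.7 + 2.8 − 0.8 + 0.0 − 1.5) / 8 = 0.2125%
Mean R_m = (7.6 + 0.3 − 6.8 − 7.1 + 4.2 + 0.8 − 1.8 − 0.7) / 8 = -0.4375%
Σ(R_i − R̄_i)(R_m − R̄_m) = 276.6738  ⇒  Cov = 276.6738 / 8 = 34.5842
Σ(R_m − R̄_m)² = 174.9788  ⇒  Var(R_m) = 174.9788 / 8 = 21.8724
β = Cov / Var(R_m) = 34.5842 / 21.8724 = 1.5812
MRP = 7.83% − 2.51% = 5.32%
E(R) = R_f + β × MRP = 2.51% + 1.5812 × 5.32% = 10.92%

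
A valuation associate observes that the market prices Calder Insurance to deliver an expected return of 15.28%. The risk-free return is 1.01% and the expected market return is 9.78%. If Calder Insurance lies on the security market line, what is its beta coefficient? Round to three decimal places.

MRP = 9.78% − 1.01% = 8.77%
β = (E(R) − R_f) / MRP = (15.28% − 1.01%) / 8.77% = 14.27% / 8.77% = 1.627

1.627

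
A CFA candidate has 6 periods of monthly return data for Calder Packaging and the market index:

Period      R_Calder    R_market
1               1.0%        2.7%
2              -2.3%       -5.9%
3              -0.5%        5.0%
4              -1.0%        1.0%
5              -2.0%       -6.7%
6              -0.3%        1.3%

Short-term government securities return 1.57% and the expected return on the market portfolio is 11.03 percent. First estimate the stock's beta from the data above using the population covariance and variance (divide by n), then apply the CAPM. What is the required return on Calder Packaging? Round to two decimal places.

3.53%

Mean R_i = (1.0 − 2.3 − 0.5 − 1.0 − 2.0 − 0.3) / 6 = -0.8500%
Mean R_m = (2.7 − 5.9 + 5.0 + 1.0 − 6.7 + 1.3) / 6 = -0.4333%
Σ(R_i − R̄_i)(R_m − R̄_m) = 23.5700  ⇒  Cov = 23.5700 / 6 = 3.9283
Σ(R_m − R̄_m)² = 113.5533  ⇒  Var(R_m) = 113.5533 / 6 = 18.9256
β = Cov / Var(R_m) = 3.9283 / 18.9256 = 0.2076
MRP = 11.03% − 1.57% = 9.46%
E(R) = R_f + β × MRP = 1.57% + 0.2076 × 9.46% = 3.53%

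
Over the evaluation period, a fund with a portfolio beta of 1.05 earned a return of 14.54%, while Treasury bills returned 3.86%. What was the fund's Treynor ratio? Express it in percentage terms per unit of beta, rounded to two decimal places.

10.17%

Treynor = (R_P − R_f) / β_P = (14.54% − 3.86%) / 1.0500 = 10.68% / 1.0500 = 10.17%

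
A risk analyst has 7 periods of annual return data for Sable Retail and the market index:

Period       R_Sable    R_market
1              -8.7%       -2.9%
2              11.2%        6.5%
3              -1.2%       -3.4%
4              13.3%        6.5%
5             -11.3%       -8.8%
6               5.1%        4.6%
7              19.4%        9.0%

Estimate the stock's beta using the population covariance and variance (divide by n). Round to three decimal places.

1.661

Mean R_i = (-8.7 + 11.2 − 1.2 + 13.3 − 11.3 + 5.1 + 19.4) / 7 = 3.9714%
Mean R_m = (-2.9 + 6.5 − 3.4 + 6.5 − 8.8 + 4.6 + 9.0) / 7 = 1.6429%
Σ(R_i − R̄_i)(R_m − R̄_m) = 440.3886  ⇒  Cov = 440.3886 / 7 = 62.9127
Σ(R_m − R̄_m)² = 265.1771  ⇒  Var(R_m) = 265.1771 / 7 = 37.8824
β = Cov / Var(R_m) = 62.9127 / 37.8824 = 1.6607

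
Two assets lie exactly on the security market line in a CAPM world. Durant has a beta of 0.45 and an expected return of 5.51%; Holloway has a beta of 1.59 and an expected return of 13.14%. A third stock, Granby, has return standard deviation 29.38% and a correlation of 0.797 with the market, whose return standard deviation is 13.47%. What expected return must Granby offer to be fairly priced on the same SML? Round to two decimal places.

14.13%

MRP = (13.14% − 5.51%) / (1.59 − 0.45) = 6.6930%
R_f = 5.51% − 0.45 × 6.6930% = 2.4982%
β_Granby = ρ·σ_i/σ_m = 0.797 × 29.38 / 13.47 = 1.7384
E(R_Granby) = R_f + β × MRP = 2.4982% + 1.7384 × 6.6930% = 14.13%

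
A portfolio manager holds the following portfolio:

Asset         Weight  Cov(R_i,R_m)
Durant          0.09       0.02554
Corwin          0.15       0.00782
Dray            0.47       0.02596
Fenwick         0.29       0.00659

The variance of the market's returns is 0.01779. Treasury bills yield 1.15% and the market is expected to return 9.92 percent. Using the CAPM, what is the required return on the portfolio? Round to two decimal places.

9.82%

β_Durant = 0.02554 / 0.01779 = 1.4356
β_Corwin = 0.00782 / 0.01779 = 0.4396
β_Dray = 0.02596 / 0.01779 = 1.4592
β_Fenwick = 0.00659 / 0.01779 = 0.3704
β_P = Σ w_i β_i = 0.09×1.4356 + 0.15×0.4396 + 0.47×1.4592 + 0.29×0.3704 = 0.9884
MRP = 9.92% − 1.15% = 8.77%
E(R_P) = R_f + β_P × MRP = 1.15% + 0.9884 × 8.77% = 9.82%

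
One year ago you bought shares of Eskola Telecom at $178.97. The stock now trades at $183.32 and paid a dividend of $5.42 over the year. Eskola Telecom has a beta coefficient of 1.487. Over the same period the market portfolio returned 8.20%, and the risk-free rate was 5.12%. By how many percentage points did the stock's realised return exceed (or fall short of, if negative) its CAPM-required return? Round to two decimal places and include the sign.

Realised HPR = (P1 + D1 − P0) / P0 = (183.32 + 5.42 − 178.97) / 178.97 = 9.77 / 178.97 = 5.4590%
MRP = 8.20% − 5.12% = 3.08%
CAPM required = R_f + β·MRP = 5.12% + 1.487 × 3.08% = 9.69996%
α = realised − required = 5.4590% − 9.69996% = -4.24%

-4.24%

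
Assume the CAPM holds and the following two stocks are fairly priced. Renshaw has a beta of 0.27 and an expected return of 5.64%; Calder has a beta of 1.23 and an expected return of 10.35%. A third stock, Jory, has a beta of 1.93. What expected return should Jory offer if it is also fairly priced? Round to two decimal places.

13.78%

MRP (SML slope) = (10.35% − 5.64%) / (1.23 − 0.27) = 4.71% / 0.96 = 4.9063%
R_f (intercept) = 5.64% − 0.27 × 4.9063% = 4.3153%
E(R_Jory) = R_f + β × MRP = 4.3153% + 1.93 × 4.9063% = 13.78%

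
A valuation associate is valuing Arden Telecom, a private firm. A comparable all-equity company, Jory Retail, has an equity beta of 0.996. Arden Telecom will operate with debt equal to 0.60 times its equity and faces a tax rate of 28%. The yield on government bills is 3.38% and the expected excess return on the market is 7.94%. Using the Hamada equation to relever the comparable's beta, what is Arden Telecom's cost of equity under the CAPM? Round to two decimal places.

14.70%

β_L = β_U × [1 + (1 − t)(D/E)] = 0.996 × [1 + (1 − 0.28) × 0.60]
    = 0.996 × [1 + 0.72 × 0.60] = 0.996 × 1.4320 = 1.4263
E(R) = R_f + β_L × MRP = 3.38% + 1.4263 × 7.94% = 14.70%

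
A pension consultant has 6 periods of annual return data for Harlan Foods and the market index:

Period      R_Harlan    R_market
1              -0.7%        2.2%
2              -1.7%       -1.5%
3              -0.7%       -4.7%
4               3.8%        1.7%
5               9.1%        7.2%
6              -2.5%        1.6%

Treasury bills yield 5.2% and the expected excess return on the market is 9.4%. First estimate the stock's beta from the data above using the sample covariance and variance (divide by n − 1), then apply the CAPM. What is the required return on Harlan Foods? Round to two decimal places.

12.82%

Mean R_i = (-0.7 − 1.7 − 0.7 + 3.8 + 9.1 − 2.5) / 6 = 1.2167%
Mean R_m = (2.2 − 1.5 − 4.7 + 1.7 + 7.2 + 1.6) / 6 = 1.0833%
Σ(R_i − R̄_i)(R_m − R̄_m) = 64.3717  ⇒  Cov = 64.3717 / 5 = 12.8743
Σ(R_m − R̄_m)² = 79.4283  ⇒  Var(R_m) = 79.4283 / 5 = 15.8857
β = Cov / Var(R_m) = 12.8743 / 15.8857 = 0.8104
E(R) = R_f + β × MRP = 5.2% + 0.8104 × 9.4% = 12.82%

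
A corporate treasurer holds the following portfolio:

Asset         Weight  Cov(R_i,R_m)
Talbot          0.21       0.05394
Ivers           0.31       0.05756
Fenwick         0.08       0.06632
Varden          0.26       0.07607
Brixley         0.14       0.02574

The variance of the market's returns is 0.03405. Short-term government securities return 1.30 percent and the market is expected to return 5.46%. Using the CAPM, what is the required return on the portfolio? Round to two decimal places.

β_Talbot = 0.05394 / 0.03405 = 1.5841
β_Ivers = 0.05756 / 0.03405 = 1.6905
β_Fenwick = 0.06632 / 0.03405 = 1.9477
β_Varden = 0.07607 / 0.03405 = 2.2341
β_Brixley = 0.02574 / 0.03405 = 0.7559
β_P = Σ w_i β_i = 0.21×1.5841 + 0.31×1.6905 + 0.08×1.9477 + 0.26×2.2341 + 0.14×0.7559 = 1.6992
MRP = 5.46% − 1.30% = 4.16%
E(R_P) = R_f + β_P × MRP = 1.30% + 1.6992 × 4.16% = 8.37%

8.37%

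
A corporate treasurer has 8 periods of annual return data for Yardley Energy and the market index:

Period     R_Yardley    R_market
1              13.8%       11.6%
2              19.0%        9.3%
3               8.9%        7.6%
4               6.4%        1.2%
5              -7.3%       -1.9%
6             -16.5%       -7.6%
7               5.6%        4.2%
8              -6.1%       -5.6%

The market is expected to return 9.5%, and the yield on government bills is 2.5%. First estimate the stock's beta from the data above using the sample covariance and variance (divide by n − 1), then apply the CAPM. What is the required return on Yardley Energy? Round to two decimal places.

13.68%

Mean R_i = (13.8 + 19.0 + 8.9 + 6.4 − 7.3 − 16.5 + 5.6 − 6.1) / 8 = 2.9750%
Mean R_m = (11.6 + 9.3 + 7.6 + 1.2 − 1.9 − 7.6 + 4.2 − 5.6) / 8 = 2.3500%
Σ(R_i − R̄_i)(R_m − R̄_m) = 553.1200  ⇒  Cov = 553.1200 / 7 = 79.0171
Σ(R_m − R̄_m)² = 346.4400  ⇒  Var(R_m) = 346.4400 / 7 = 49.4914
β = Cov / Var(R_m) = 79.0171 / 49.4914 = 1.5966
MRP = 9.5% − 2.5% = 7.00%
E(R) = R_f + β × MRP = 2.5% + 1.5966 × 7.0% = 13.68%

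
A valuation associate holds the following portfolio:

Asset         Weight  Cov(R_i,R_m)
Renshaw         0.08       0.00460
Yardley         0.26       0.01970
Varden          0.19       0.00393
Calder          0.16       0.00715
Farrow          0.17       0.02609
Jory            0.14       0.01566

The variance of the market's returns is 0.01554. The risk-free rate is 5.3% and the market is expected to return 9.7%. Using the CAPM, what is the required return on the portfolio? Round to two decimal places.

β_Renshaw = 0.00460 / 0.01554 = 0.2960
β_Yardley = 0.01970 / 0.01554 = 1.2677
β_Varden = 0.00393 / 0.01554 = 0.2529
β_Calder = 0.00715 / 0.01554 = 0.4601
β_Farrow = 0.02609 / 0.01554 = 1.6789
β_Jory = 0.01566 / 0.01554 = 1.0077
β_P = Σ w_i β_i = 0.08×0.2960 + 0.26×1.2677 + 0.19×0.2529 + 0.16×0.4601 + 0.17×1.6789 + 0.14×1.0077 = 0.9014
MRP = 9.7% − 5.3% = 4.40%
E(R_P) = R_f + β_P × MRP = 5.3% + 0.9014 × 4.4% = 9.27%

9.27%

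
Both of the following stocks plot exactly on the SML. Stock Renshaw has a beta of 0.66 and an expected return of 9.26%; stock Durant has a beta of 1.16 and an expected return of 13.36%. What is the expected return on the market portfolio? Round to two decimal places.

Both satisfy E(R) = R_f + β·MRP, so the slope of the SML is
MRP = (13.36% − 9.26%) / (1.16 − 0.66) = 4.10% / 0.50 = 8.2000%
R_f = E(R_Renshaw) − β_Renshaw·MRP = 9.26% − 0.66 × 8.2000% = 3.8480%
E(R_m) = R_f + MRP = 3.8480% + 8.2000% = 12.05%

12.05%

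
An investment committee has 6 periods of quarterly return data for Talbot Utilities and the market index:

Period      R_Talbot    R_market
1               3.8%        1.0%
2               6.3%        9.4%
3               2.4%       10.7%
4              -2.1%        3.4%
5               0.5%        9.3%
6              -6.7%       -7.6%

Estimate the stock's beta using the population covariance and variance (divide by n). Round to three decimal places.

0.484

Mean R_i = (3.8 + 6.3 + 2.4 − 2.1 + 0.5 − 6.7) / 6 = 0.7000%
Mean R_m = (1.0 + 9.4 + 10.7 + 3.4 + 9.3 − 7.6) / 6 = 4.3667%
Σ(R_i − R̄_i)(R_m − R̄_m) = 118.7900  ⇒  Cov = 118.7900 / 6 = 19.7983
Σ(R_m − R̄_m)² = 245.2533  ⇒  Var(R_m) = 245.2533 / 6 = 40.8756
β = Cov / Var(R_m) = 19.7983 / 40.8756 = 0.4844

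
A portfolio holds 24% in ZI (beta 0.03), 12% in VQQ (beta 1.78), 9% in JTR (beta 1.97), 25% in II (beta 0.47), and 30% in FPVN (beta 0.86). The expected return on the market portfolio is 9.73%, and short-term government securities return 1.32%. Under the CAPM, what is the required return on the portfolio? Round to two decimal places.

β_P = Σ w_i β_i = 0.24×0.03 + 0.12×1.78 + 0.09×1.97 + 0.25×0.47 + 0.30×0.86 = 0.7736
MRP = 9.73% − 1.32% = 8.41%
E(R_P) = R_f + β_P × MRP = 1.32% + 0.7736 × 8.41% = 7.83%

7.83%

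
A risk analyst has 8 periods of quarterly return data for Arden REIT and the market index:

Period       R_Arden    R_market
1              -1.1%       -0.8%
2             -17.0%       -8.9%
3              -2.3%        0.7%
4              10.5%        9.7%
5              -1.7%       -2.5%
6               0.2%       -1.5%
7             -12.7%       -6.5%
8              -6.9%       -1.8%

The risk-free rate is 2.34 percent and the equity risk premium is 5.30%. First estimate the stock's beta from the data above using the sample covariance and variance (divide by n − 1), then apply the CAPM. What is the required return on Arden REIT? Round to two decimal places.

10.01%

Mean R_i = (-1.1 − 17.0 − 2.3 + 10.5 − 1.7 + 0.2 − 12.7 − 6.9) / 8 = -3.8750%
Mean R_m = (-0.8 − 8.9 + 0.7 + 9.7 − 2.5 − 1.5 − 6.5 − 1.8) / 8 = -1.4500%
Σ(R_i − R̄_i)(R_m − R̄_m) = 306.3900  ⇒  Cov = 306.3900 / 7 = 43.7700
Σ(R_m − R̄_m)² = 211.6000  ⇒  Var(R_m) = 211.6000 / 7 = 30.2286
β = Cov / Var(R_m) = 43.7700 / 30.2286 = 1.4480
E(R) = R_f + β × MRP = 2.34% + 1.4480 × 5.30% = 10.01%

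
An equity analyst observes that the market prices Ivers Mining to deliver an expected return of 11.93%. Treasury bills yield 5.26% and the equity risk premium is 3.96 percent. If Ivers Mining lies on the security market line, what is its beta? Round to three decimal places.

β = (E(R) − R_f) / MRP = (11.93% − 5.26%) / 3.96% = 6.67% / 3.96% = 1.684

1.684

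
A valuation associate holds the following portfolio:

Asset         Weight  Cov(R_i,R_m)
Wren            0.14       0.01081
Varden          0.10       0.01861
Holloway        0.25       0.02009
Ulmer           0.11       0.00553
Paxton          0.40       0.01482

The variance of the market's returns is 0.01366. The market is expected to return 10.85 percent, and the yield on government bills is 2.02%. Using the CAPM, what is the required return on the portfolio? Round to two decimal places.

β_Wren = 0.01081 / 0.01366 = 0.7914
β_Varden = 0.01861 / 0.01366 = 1.3624
β_Holloway = 0.02009 / 0.01366 = 1.4707
β_Ulmer = 0.00553 / 0.01366 = 0.4048
β_Paxton = 0.01482 / 0.01366 = 1.0849
β_P = Σ w_i β_i = 0.14×0.7914 + 0.10×1.3624 + 0.25×1.4707 + 0.11×0.4048 + 0.40×1.0849 = 1.0932
MRP = 10.85% − 2.02% = 8.83%
E(R_P) = R_f + β_P × MRP = 2.02% + 1.0932 × 8.83% = 11.67%

11.67%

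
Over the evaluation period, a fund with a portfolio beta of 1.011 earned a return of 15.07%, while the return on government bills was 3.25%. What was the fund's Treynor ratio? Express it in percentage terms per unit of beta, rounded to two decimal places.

11.69%

Treynor = (R_P − R_f) / β_P = (15.07% − 3.25%) / 1.0110 = 11.82% / 1.0110 = 11.69%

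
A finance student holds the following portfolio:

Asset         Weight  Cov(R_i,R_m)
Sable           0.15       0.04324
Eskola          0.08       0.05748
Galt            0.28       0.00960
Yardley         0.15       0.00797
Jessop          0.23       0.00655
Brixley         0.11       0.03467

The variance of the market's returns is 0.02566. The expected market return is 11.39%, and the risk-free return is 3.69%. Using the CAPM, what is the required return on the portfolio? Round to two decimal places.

β_Sable = 0.04324 / 0.02566 = 1.6851
β_Eskola = 0.05748 / 0.02566 = 2.2401
β_Galt = 0.00960 / 0.02566 = 0.3741
β_Yardley = 0.00797 / 0.02566 = 0.3106
β_Jessop = 0.00655 / 0.02566 = 0.2553
β_Brixley = 0.03467 / 0.02566 = 1.3511
β_P = Σ w_i β_i = 0.15×1.6851 + 0.08×2.2401 + 0.28×0.3741 + 0.15×0.3106 + 0.23×0.2553 + 0.11×1.3511 = 0.7907
MRP = 11.39% − 3.69% = 7.70%
E(R_P) = R_f + β_P × MRP = 3.69% + 0.7907 × 7.70% = 9.78%

9.78%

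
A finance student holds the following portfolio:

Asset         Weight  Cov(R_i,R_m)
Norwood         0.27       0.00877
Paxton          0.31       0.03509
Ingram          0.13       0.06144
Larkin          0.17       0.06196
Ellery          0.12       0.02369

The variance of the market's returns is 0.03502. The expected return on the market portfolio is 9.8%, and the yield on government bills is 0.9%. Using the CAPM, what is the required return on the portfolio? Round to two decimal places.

β_Norwood = 0.00877 / 0.03502 = 0.2504
β_Paxton = 0.03509 / 0.03502 = 1.0020
β_Ingram = 0.06144 / 0.03502 = 1.7544
β_Larkin = 0.06196 / 0.03502 = 1.7693
β_Ellery = 0.02369 / 0.03502 = 0.6765
β_P = Σ w_i β_i = 0.27×0.2504 + 0.31×1.0020 + 0.13×1.7544 + 0.17×1.7693 + 0.12×0.6765 = 0.9883
MRP = 9.8% − 0.9% = 8.90%
E(R_P) = R_f + β_P × MRP = 0.9% + 0.9883 × 8.9% = 9.70%

9.70%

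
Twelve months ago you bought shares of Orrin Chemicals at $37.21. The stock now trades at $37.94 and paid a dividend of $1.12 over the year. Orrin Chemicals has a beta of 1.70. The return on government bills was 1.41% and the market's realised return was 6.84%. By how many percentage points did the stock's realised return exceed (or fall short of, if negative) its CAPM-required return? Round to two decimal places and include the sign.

Realised HPR = (P1 + D1 − P0) / P0 = (37.94 + 1.12 − 37.21) / 37.21 = 1.85 / 37.21 = 4.9718%
MRP = 6.84% − 1.41% = 5.43%
CAPM required = R_f + β·MRP = 1.41% + 1.70 × 5.43% = 10.6410%
α = realised − required = 4.9718% − 10.6410% = -5.67%

-5.67%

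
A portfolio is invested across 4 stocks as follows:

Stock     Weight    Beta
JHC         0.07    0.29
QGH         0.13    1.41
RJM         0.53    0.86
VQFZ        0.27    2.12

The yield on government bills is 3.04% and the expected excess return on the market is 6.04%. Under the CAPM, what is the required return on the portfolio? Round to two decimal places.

10.48%

β_P = Σ w_i β_i = 0.07×0.29 + 0.13×1.41 + 0.53×0.86 + 0.27×2.12 = 1.2318
E(R_P) = R_f + β_P × MRP = 3.04% + 1.2318 × 6.04% = 10.48%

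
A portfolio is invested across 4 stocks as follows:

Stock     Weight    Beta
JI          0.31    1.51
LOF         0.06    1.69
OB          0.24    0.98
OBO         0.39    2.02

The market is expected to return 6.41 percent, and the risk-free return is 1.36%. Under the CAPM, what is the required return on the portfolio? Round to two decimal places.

β_P = Σ w_i β_i = 0.31×1.51 + 0.06×1.69 + 0.24×0.98 + 0.39×2.02 = 1.5925
MRP = 6.41% − 1.36% = 5.05%
E(R_P) = R_f + β_P × MRP = 1.36% + 1.5925 × 5.05% = 9.40%

9.40%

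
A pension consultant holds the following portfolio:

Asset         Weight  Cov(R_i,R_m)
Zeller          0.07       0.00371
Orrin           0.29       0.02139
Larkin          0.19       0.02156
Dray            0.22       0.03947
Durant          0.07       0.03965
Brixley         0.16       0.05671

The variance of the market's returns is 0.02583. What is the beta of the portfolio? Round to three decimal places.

β_Zeller = 0.00371 / 0.02583 = 0.1436
β_Orrin = 0.02139 / 0.02583 = 0.8281
β_Larkin = 0.02156 / 0.02583 = 0.8347
β_Dray = 0.03947 / 0.02583 = 1.5281
β_Durant = 0.03965 / 0.02583 = 1.5350
β_Brixley = 0.05671 / 0.02583 = 2.1955
β_P = Σ w_i β_i = 0.07×0.1436 + 0.29×0.8281 + 0.19×0.8347 + 0.22×1.5281 + 0.07×1.5350 + 0.16×2.1955 = 1.2037

1.204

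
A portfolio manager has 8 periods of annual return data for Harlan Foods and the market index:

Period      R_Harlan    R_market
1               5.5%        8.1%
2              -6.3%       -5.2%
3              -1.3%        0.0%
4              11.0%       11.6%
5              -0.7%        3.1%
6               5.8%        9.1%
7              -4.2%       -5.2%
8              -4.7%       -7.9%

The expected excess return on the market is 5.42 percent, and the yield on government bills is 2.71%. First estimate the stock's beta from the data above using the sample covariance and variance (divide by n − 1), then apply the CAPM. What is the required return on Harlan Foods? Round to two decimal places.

7.00%

Mean R_i = (5.5 − 6.3 − 1.3 + 11.0 − 0.7 + 5.8 − 4.2 − 4.7) / 8 = 0.6375%
Mean R_m = (8.1 − 5.2 + 0.0 + 11.6 + 3.1 + 9.1 − 5.2 − 7.9) / 8 = 1.7000%
Σ(R_i − R̄_i)(R_m − R̄_m) = 305.8200  ⇒  Cov = 305.8200 / 7 = 43.6886
Σ(R_m − R̄_m)² = 385.9600  ⇒  Var(R_m) = 385.9600 / 7 = 55.1371
β = Cov / Var(R_m) = 43.6886 / 55.1371 = 0.7924
E(R) = R_f + β × MRP = 2.71% + 0.7924 × 5.42% = 7.00%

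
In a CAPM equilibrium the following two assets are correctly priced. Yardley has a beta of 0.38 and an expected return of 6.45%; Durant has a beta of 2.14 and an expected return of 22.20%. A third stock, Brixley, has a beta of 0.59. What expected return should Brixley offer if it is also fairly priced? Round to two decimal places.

MRP (SML slope) = (22.20% − 6.45%) / (2.14 − 0.38) = 15.75% / 1.76 = 8.9489%
R_f (intercept) = 6.45% − 0.38 × 8.9489% = 3.0494%
E(R_Brixley) = R_f + β × MRP = 3.0494% + 0.59 × 8.9489% = 8.33%

8.33%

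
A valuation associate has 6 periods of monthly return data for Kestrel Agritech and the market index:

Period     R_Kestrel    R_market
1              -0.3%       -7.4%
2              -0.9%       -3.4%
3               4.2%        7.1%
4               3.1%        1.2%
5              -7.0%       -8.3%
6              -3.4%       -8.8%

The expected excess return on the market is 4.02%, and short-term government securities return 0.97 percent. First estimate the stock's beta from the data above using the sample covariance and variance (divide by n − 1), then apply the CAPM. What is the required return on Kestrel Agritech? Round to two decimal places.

3.23%

Mean R_i = (-0.3 − 0.9 + 4.2 + 3.1 − 7.0 − 3.4) / 6 = -0.7167%
Mean R_m = (-7.4 − 3.4 + 7.1 + 1.2 − 8.3 − 8.8) / 6 = -3.2667%
Σ(R_i − R̄_i)(R_m − R̄_m) = 112.7933  ⇒  Cov = 112.7933 / 5 = 22.5587
Σ(R_m − R̄_m)² = 200.4733  ⇒  Var(R_m) = 200.4733 / 5 = 40.0947
β = Cov / Var(R_m) = 22.5587 / 40.0947 = 0.5626
E(R) = R_f + β × MRP = 0.97% + 0.5626 × 4.02% = 3.23%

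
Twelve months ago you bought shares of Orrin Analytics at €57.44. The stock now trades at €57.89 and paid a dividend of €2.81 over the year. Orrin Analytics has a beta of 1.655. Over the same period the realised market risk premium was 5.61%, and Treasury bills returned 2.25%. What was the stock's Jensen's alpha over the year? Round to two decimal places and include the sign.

Realised HPR = (P1 + D1 − P0) / P0 = (57.89 + 2.81 − 57.44) / 57.44 = 3.26 / 57.44 = 5.6755%
CAPM required = R_f + β·MRP = 2.25% + 1.655 × 5.61% = 11.53455%
α = realised − required = 5.6755% − 11.53455% = -5.86%

-5.86%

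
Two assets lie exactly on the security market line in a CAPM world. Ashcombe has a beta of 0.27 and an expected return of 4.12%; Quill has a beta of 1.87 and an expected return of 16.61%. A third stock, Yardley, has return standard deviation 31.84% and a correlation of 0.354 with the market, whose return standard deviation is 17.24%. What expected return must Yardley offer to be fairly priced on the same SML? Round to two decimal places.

MRP = (16.61% − 4.12%) / (1.87 − 0.27) = 7.8063%
R_f = 4.12% − 0.27 × 7.8063% = 2.0123%
β_Yardley = ρ·σ_i/σ_m = 0.354 × 31.84 / 17.24 = 0.6538
E(R_Yardley) = R_f + β × MRP = 2.0123% + 0.6538 × 7.8063% = 7.12%

7.12%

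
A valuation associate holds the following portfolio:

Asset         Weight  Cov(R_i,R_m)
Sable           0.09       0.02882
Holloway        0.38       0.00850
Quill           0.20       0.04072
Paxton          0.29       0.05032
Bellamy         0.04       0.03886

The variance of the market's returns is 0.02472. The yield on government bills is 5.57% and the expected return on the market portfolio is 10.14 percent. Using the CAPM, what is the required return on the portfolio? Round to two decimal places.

β_Sable = 0.02882 / 0.02472 = 1.1659
β_Holloway = 0.00850 / 0.02472 = 0.3439
β_Quill = 0.04072 / 0.02472 = 1.6472
β_Paxton = 0.05032 / 0.02472 = 2.0356
β_Bellamy = 0.03886 / 0.02472 = 1.5720
β_P = Σ w_i β_i = 0.09×1.1659 + 0.38×0.3439 + 0.20×1.6472 + 0.29×2.0356 + 0.04×1.5720 = 1.2183
MRP = 10.14% − 5.57% = 4.57%
E(R_P) = R_f + β_P × MRP = 5.57% + 1.2183 × 4.57% = 11.14%

11.14%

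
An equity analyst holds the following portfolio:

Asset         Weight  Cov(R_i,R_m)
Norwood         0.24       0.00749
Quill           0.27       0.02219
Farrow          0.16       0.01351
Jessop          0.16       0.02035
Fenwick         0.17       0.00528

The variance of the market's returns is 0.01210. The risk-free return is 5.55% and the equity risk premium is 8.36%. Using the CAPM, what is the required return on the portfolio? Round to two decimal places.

β_Norwood = 0.00749 / 0.01210 = 0.6190
β_Quill = 0.02219 / 0.01210 = 1.8339
β_Farrow = 0.01351 / 0.01210 = 1.1165
β_Jessop = 0.02035 / 0.01210 = 1.6818
β_Fenwick = 0.00528 / 0.01210 = 0.4364
β_P = Σ w_i β_i = 0.24×0.6190 + 0.27×1.8339 + 0.16×1.1165 + 0.16×1.6818 + 0.17×0.4364 = 1.1656
E(R_P) = R_f + β_P × MRP = 5.55% + 1.1656 × 8.36% = 15.29%

15.29%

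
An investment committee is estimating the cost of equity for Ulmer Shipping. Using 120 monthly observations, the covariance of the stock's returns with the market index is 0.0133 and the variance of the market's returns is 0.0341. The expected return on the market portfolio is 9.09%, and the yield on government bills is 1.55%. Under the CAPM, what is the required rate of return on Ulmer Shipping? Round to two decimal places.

4.49%

β = Cov(R_i, R_m) / Var(R_m) = 0.0133 / 0.0341 = 0.3900
MRP = 9.09% − 1.55% = 7.54%
E(R) = R_f + β × MRP = 1.55% + 0.3900 × 7.54% = 4.49%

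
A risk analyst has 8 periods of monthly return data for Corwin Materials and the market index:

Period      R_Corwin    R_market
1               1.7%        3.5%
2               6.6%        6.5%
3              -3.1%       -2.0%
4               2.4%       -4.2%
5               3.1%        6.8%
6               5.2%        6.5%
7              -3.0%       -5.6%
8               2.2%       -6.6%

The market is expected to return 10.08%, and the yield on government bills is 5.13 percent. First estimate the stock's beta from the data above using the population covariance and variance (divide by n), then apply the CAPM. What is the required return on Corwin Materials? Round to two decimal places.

Mean R_i = (1.7 + 6.6 − 3.1 + 2.4 + 3.1 + 5.2 − 3.0 + 2.2) / 8 = 1.8875%
Mean R_m = (3.5 + 6.5 − 2.0 − 4.2 + 6.8 + 6.5 − 5.6 − 6.6) / 8 = 0.6125%
Σ(R_i − R̄_i)(R_m − R̄_m) = 92.8813  ⇒  Cov = 92.8813 / 8 = 11.6102
Σ(R_m − R̄_m)² = 236.5488  ⇒  Var(R_m) = 236.5488 / 8 = 29.5686
β = Cov / Var(R_m) = 11.6102 / 29.5686 = 0.3927
MRP = 10.08% − 5.13% = 4.95%
E(R) = R_f + β × MRP = 5.13% + 0.3927 × 4.95% = 7.07%

7.07%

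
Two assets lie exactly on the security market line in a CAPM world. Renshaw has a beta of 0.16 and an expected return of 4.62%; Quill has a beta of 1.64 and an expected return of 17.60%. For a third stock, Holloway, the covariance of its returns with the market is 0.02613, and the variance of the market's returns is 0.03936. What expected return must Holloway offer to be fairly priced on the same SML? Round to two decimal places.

9.04%

MRP = (17.60% − 4.62%) / (1.64 − 0.16) = 8.7703%
R_f = 4.62% − 0.16 × 8.7703% = 3.2168%
β_Holloway = Cov / Var(R_m) = 0.02613 / 0.03936 = 0.6639
E(R_Holloway) = R_f + β × MRP = 3.2168% + 0.6639 × 8.7703% = 9.04%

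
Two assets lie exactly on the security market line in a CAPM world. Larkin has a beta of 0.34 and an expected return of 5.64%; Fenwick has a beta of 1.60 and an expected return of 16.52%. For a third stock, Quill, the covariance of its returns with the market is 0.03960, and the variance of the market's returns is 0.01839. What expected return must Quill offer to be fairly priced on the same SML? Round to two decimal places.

MRP = (16.52% − 5.64%) / (1.60 − 0.34) = 8.6349%
R_f = 5.64% − 0.34 × 8.6349% = 2.7041%
β_Quill = Cov / Var(R_m) = 0.03960 / 0.01839 = 2.1533
E(R_Quill) = R_f + β × MRP = 2.7041% + 2.1533 × 8.6349% = 21.30%

21.30%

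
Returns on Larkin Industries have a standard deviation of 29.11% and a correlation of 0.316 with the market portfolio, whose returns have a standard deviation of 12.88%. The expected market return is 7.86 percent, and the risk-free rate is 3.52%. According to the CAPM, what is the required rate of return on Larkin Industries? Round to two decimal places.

β = ρ × σ_i / σ_m = 0.316 × 29.11% / 12.88% = 0.7142
MRP = 7.86% − 3.52% = 4.34%
E(R) = 3.52% + 0.7142 × 4.34% = 6.62%

6.62%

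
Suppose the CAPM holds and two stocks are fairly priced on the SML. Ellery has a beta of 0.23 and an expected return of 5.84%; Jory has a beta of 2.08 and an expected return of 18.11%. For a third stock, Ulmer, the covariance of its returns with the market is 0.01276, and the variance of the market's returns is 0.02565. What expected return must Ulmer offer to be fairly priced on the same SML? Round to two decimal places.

MRP = (18.11% − 5.84%) / (2.08 − 0.23) = 6.6324%
R_f = 5.84% − 0.23 × 6.6324% = 4.3145%
β_Ulmer = Cov / Var(R_m) = 0.01276 / 0.02565 = 0.4975
E(R_Ulmer) = R_f + β × MRP = 4.3145% + 0.4975 × 6.6324% = 7.61%

7.61%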